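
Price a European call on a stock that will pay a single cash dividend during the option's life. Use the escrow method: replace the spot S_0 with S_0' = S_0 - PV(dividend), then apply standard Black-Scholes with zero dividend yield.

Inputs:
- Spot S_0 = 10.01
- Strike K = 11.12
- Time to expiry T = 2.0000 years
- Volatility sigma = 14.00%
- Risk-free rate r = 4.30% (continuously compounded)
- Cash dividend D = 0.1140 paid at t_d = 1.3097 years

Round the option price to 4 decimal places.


Answer: Price = 0.6511

Derivation:
PV(D) = D * exp(-r * t_d) = 0.1140 * 0.94523935 = 0.10775729
S_0' = S_0 - PV(D) = 10.0100 - 0.10775729 = 9.90224271
d1 = (ln(S_0'/K) + (r + sigma^2/2)*T) / (sigma*sqrt(T)) = -0.05244722
d2 = d1 - sigma*sqrt(T) = -0.25043712
exp(-rT) = 0.91759423
N(d1) = 0.47908617; N(d2) = 0.40112466
C = S_0' * N(d1) - K * exp(-rT) * N(d2) = 9.90224271 * 0.47908617 - 11.1200 * 0.91759423 * 0.40112466 = 0.6511


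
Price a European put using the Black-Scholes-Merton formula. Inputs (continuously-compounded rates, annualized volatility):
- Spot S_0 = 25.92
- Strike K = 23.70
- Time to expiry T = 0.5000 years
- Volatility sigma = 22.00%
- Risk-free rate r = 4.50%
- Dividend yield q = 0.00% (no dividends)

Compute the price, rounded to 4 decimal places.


d1 = (ln(S/K) + (r - q + 0.5*sigma^2) * T) / (sigma * sqrt(T)) = 0.79800101
d2 = d1 - sigma * sqrt(T) = 0.64243752
exp(-rT) = 0.97775124; exp(-qT) = 1.00000000
P = K * exp(-rT) * N(-d2) - S_0 * exp(-qT) * N(-d1)
N(-d1) = 0.21243495; N(-d2) = 0.26029457
P = 23.7000 * 0.97775124 * 0.26029457 - 25.9200 * 1.00000000 * 0.21243495 = 0.5254

Answer: Price = 0.5254


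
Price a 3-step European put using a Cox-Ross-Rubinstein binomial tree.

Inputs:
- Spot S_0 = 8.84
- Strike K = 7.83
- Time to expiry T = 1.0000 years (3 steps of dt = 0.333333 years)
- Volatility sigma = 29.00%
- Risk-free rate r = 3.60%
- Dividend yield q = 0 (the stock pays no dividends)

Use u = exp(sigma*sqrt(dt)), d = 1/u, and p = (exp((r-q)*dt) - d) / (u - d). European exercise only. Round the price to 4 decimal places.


Answer: Price = V(0,0) = 0.4389

Derivation:
dt = T/N = 0.333333
u = exp(sigma*sqrt(dt)) = 1.182264; d = 1/u = 0.845834
p = (exp((r-q)*dt) - d) / (u - d) = 0.494123
Discount per step: exp(-r*dt) = 0.988072
Stock lattice S(k, i) with i counting down-moves:
  k=0: S(0,0) = 8.8400
  k=1: S(1,0) = 10.4512; S(1,1) = 7.4772
  k=2: S(2,0) = 12.3561; S(2,1) = 8.8400; S(2,2) = 6.3245
  k=3: S(3,0) = 14.6082; S(3,1) = 10.4512; S(3,2) = 7.4772; S(3,3) = 5.3494
Terminal payoffs V(N, i) = max(K - S_T, 0):
  V(3,0) = 0.000000; V(3,1) = 0.000000; V(3,2) = 0.352823; V(3,3) = 2.480559
Backward induction: V(k, i) = exp(-r*dt) * [p * V(k+1, i) + (1-p) * V(k+1, i+1)].
  V(2,0) = exp(-r*dt) * [p*0.000000 + (1-p)*0.000000] = 0.000000
  V(2,1) = exp(-r*dt) * [p*0.000000 + (1-p)*0.352823] = 0.176356
  V(2,2) = exp(-r*dt) * [p*0.352823 + (1-p)*2.480559] = 1.412147
  V(1,0) = exp(-r*dt) * [p*0.000000 + (1-p)*0.176356] = 0.088150
  V(1,1) = exp(-r*dt) * [p*0.176356 + (1-p)*1.412147] = 0.791954
  V(0,0) = exp(-r*dt) * [p*0.088150 + (1-p)*0.791954] = 0.438890


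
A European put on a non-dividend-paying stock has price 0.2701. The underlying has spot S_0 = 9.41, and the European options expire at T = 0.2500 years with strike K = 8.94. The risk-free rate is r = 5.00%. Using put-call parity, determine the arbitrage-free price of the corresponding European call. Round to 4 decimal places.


Answer: Call price = 0.8512

Derivation:
Put-call parity: C - P = S_0 * exp(-qT) - K * exp(-rT).
S_0 * exp(-qT) = 9.4100 * 1.00000000 = 9.41000000
K * exp(-rT) = 8.9400 * 0.98757780 = 8.82894554
C = P + S*exp(-qT) - K*exp(-rT)
C = 0.2701 + 9.41000000 - 8.82894554 = 0.8512


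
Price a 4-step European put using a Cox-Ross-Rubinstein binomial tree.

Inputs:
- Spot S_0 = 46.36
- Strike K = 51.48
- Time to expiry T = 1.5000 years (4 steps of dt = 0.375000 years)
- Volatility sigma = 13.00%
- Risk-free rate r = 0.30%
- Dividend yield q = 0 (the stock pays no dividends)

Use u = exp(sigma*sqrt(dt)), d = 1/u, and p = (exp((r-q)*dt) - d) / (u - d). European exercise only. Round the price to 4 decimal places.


Answer: Price = V(0,0) = 6.2569

Derivation:
dt = T/N = 0.375000
u = exp(sigma*sqrt(dt)) = 1.082863; d = 1/u = 0.923478
p = (exp((r-q)*dt) - d) / (u - d) = 0.487171
Discount per step: exp(-r*dt) = 0.998876
Stock lattice S(k, i) with i counting down-moves:
  k=0: S(0,0) = 46.3600
  k=1: S(1,0) = 50.2015; S(1,1) = 42.8124
  k=2: S(2,0) = 54.3614; S(2,1) = 46.3600; S(2,2) = 39.5363
  k=3: S(3,0) = 58.8659; S(3,1) = 50.2015; S(3,2) = 42.8124; S(3,3) = 36.5109
  k=4: S(4,0) = 63.7437; S(4,1) = 54.3614; S(4,2) = 46.3600; S(4,3) = 39.5363; S(4,4) = 33.7170
Terminal payoffs V(N, i) = max(K - S_T, 0):
  V(4,0) = 0.000000; V(4,1) = 0.000000; V(4,2) = 5.120000; V(4,3) = 11.943663; V(4,4) = 17.762960
Backward induction: V(k, i) = exp(-r*dt) * [p * V(k+1, i) + (1-p) * V(k+1, i+1)].
  V(3,0) = exp(-r*dt) * [p*0.000000 + (1-p)*0.000000] = 0.000000
  V(3,1) = exp(-r*dt) * [p*0.000000 + (1-p)*5.120000] = 2.622734
  V(3,2) = exp(-r*dt) * [p*5.120000 + (1-p)*11.943663] = 8.609682
  V(3,3) = exp(-r*dt) * [p*11.943663 + (1-p)*17.762960] = 14.911184
  V(2,0) = exp(-r*dt) * [p*0.000000 + (1-p)*2.622734] = 1.343502
  V(2,1) = exp(-r*dt) * [p*2.622734 + (1-p)*8.609682] = 5.686615
  V(2,2) = exp(-r*dt) * [p*8.609682 + (1-p)*14.911184] = 11.827963
  V(1,0) = exp(-r*dt) * [p*1.343502 + (1-p)*5.686615] = 3.566763
  V(1,1) = exp(-r*dt) * [p*5.686615 + (1-p)*11.827963] = 8.826143
  V(0,0) = exp(-r*dt) * [p*3.566763 + (1-p)*8.826143] = 6.256884


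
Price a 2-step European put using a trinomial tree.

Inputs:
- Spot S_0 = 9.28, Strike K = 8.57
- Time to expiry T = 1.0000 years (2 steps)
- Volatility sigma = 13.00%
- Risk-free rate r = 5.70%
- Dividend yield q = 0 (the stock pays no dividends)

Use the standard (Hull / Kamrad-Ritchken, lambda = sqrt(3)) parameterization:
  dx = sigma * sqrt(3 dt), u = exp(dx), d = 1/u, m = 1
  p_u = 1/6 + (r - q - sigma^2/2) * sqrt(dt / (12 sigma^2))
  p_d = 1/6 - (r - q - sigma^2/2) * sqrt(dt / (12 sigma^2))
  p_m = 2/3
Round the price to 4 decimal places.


dt = T/N = 0.500000; dx = sigma*sqrt(3*dt) = 0.159217
u = exp(dx) = 1.172592; d = 1/u = 0.852811
p_u = 0.242899, p_m = 0.666667, p_d = 0.090434
Discount per step: exp(-r*dt) = 0.971902
Stock lattice S(k, j) with j the centered position index:
  k=0: S(0,+0) = 9.2800
  k=1: S(1,-1) = 7.9141; S(1,+0) = 9.2800; S(1,+1) = 10.8817
  k=2: S(2,-2) = 6.7492; S(2,-1) = 7.9141; S(2,+0) = 9.2800; S(2,+1) = 10.8817; S(2,+2) = 12.7597
Terminal payoffs V(N, j) = max(K - S_T, 0):
  V(2,-2) = 1.820774; V(2,-1) = 0.655910; V(2,+0) = 0.000000; V(2,+1) = 0.000000; V(2,+2) = 0.000000
Backward induction: V(k, j) = exp(-r*dt) * [p_u * V(k+1, j+1) + p_m * V(k+1, j) + p_d * V(k+1, j-1)]
  V(1,-1) = exp(-r*dt) * [p_u*0.000000 + p_m*0.655910 + p_d*1.820774] = 0.585021
  V(1,+0) = exp(-r*dt) * [p_u*0.000000 + p_m*0.000000 + p_d*0.655910] = 0.057650
  V(1,+1) = exp(-r*dt) * [p_u*0.000000 + p_m*0.000000 + p_d*0.000000] = 0.000000
  V(0,+0) = exp(-r*dt) * [p_u*0.000000 + p_m*0.057650 + p_d*0.585021] = 0.088773

Answer: Price = V(0,0) = 0.0888


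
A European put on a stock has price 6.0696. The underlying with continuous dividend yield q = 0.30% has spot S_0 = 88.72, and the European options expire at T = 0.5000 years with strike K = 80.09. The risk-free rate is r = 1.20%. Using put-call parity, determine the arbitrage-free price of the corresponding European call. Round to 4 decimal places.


Answer: Call price = 15.0457

Derivation:
Put-call parity: C - P = S_0 * exp(-qT) - K * exp(-rT).
S_0 * exp(-qT) = 88.7200 * 0.99850112 = 88.58701976
K * exp(-rT) = 80.0900 * 0.99401796 = 79.61089874
C = P + S*exp(-qT) - K*exp(-rT)
C = 6.0696 + 88.58701976 - 79.61089874 = 15.0457


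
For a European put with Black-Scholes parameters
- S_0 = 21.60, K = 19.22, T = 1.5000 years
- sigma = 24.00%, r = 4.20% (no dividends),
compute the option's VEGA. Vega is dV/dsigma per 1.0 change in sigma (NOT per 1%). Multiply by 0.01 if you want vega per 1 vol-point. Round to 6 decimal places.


Answer: Vega = 7.915744

Derivation:
d1 = 0.7584637842; d2 = 0.4645250150
phi(d1) = 0.2992211972; exp(-qT) = 1.0000000000; exp(-rT) = 0.9389434737
Vega = S * exp(-qT) * phi(d1) * sqrt(T) = 21.6000 * 1.0000000000 * 0.2992211972 * 1.2247448714 = 7.915744


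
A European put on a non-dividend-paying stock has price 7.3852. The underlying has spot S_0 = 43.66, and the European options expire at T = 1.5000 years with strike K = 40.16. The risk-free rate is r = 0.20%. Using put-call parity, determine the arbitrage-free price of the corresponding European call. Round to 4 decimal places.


Put-call parity: C - P = S_0 * exp(-qT) - K * exp(-rT).
S_0 * exp(-qT) = 43.6600 * 1.00000000 = 43.66000000
K * exp(-rT) = 40.1600 * 0.99700450 = 40.03970054
C = P + S*exp(-qT) - K*exp(-rT)
C = 7.3852 + 43.66000000 - 40.03970054 = 11.0055

Answer: Call price = 11.0055


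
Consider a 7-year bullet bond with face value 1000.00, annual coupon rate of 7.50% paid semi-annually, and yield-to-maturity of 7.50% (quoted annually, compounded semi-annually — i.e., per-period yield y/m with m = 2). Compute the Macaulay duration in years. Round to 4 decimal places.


Coupon per period c = face * coupon_rate / m = 37.500000
Periods per year m = 2; per-period yield y/m = 0.037500
Number of cashflows N = 14
Cashflows (t years, CF_t, discount factor 1/(1+y/m)^(m*t), PV):
  t = 0.5000: CF_t = 37.500000, DF = 0.963855, PV = 36.144578
  t = 1.0000: CF_t = 37.500000, DF = 0.929017, PV = 34.838148
  t = 1.5000: CF_t = 37.500000, DF = 0.895438, PV = 33.578938
  t = 2.0000: CF_t = 37.500000, DF = 0.863073, PV = 32.365241
  t = 2.5000: CF_t = 37.500000, DF = 0.831878, PV = 31.195413
  t = 3.0000: CF_t = 37.500000, DF = 0.801810, PV = 30.067868
  t = 3.5000: CF_t = 37.500000, DF = 0.772829, PV = 28.981078
  t = 4.0000: CF_t = 37.500000, DF = 0.744895, PV = 27.933569
  t = 4.5000: CF_t = 37.500000, DF = 0.717971, PV = 26.923922
  t = 5.0000: CF_t = 37.500000, DF = 0.692020, PV = 25.950768
  t = 5.5000: CF_t = 37.500000, DF = 0.667008, PV = 25.012788
  t = 6.0000: CF_t = 37.500000, DF = 0.642899, PV = 24.108712
  t = 6.5000: CF_t = 37.500000, DF = 0.619662, PV = 23.237312
  t = 7.0000: CF_t = 1037.500000, DF = 0.597264, PV = 619.661666
Price P = sum_t PV_t = 1000.000000
Macaulay numerator sum_t t * PV_t:
  t * PV_t at t = 0.5000: 18.072289
  t * PV_t at t = 1.0000: 34.838148
  t * PV_t at t = 1.5000: 50.368406
  t * PV_t at t = 2.0000: 64.730482
  t * PV_t at t = 2.5000: 77.988533
  t * PV_t at t = 3.0000: 90.203604
  t * PV_t at t = 3.5000: 101.433772
  t * PV_t at t = 4.0000: 111.734275
  t * PV_t at t = 4.5000: 121.157648
  t * PV_t at t = 5.0000: 129.753840
  t * PV_t at t = 5.5000: 137.570336
  t * PV_t at t = 6.0000: 144.652270
  t * PV_t at t = 6.5000: 151.042531
  t * PV_t at t = 7.0000: 4337.631659
Macaulay duration D = (sum_t t * PV_t) / P = 5571.177792 / 1000.000000 = 5.571178

Answer: Macaulay duration = 5.5712 years


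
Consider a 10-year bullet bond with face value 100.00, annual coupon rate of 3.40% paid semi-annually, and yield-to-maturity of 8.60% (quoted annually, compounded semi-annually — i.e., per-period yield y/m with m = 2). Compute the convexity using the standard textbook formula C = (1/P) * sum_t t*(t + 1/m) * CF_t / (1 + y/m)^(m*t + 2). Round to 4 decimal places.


Coupon per period c = face * coupon_rate / m = 1.700000
Periods per year m = 2; per-period yield y/m = 0.043000
Number of cashflows N = 20
Cashflows (t years, CF_t, discount factor 1/(1+y/m)^(m*t), PV):
  t = 0.5000: CF_t = 1.700000, DF = 0.958773, PV = 1.629914
  t = 1.0000: CF_t = 1.700000, DF = 0.919245, PV = 1.562717
  t = 1.5000: CF_t = 1.700000, DF = 0.881347, PV = 1.498290
  t = 2.0000: CF_t = 1.700000, DF = 0.845012, PV = 1.436520
  t = 2.5000: CF_t = 1.700000, DF = 0.810174, PV = 1.377296
  t = 3.0000: CF_t = 1.700000, DF = 0.776773, PV = 1.320514
  t = 3.5000: CF_t = 1.700000, DF = 0.744749, PV = 1.266073
  t = 4.0000: CF_t = 1.700000, DF = 0.714045, PV = 1.213876
  t = 4.5000: CF_t = 1.700000, DF = 0.684607, PV = 1.163832
  t = 5.0000: CF_t = 1.700000, DF = 0.656382, PV = 1.115850
  t = 5.5000: CF_t = 1.700000, DF = 0.629322, PV = 1.069847
  t = 6.0000: CF_t = 1.700000, DF = 0.603376, PV = 1.025740
  t = 6.5000: CF_t = 1.700000, DF = 0.578501, PV = 0.983451
  t = 7.0000: CF_t = 1.700000, DF = 0.554651, PV = 0.942906
  t = 7.5000: CF_t = 1.700000, DF = 0.531784, PV = 0.904033
  t = 8.0000: CF_t = 1.700000, DF = 0.509860, PV = 0.866762
  t = 8.5000: CF_t = 1.700000, DF = 0.488840, PV = 0.831028
  t = 9.0000: CF_t = 1.700000, DF = 0.468687, PV = 0.796767
  t = 9.5000: CF_t = 1.700000, DF = 0.449364, PV = 0.763919
  t = 10.0000: CF_t = 101.700000, DF = 0.430838, PV = 43.816207
Price P = sum_t PV_t = 65.585543
Convexity numerator sum_t t*(t + 1/m) * CF_t / (1+y/m)^(m*t + 2):
  t = 0.5000: term = 0.749145
  t = 1.0000: term = 2.154780
  t = 1.5000: term = 4.131889
  t = 2.0000: term = 6.602571
  t = 2.5000: term = 9.495548
  t = 3.0000: term = 12.745702
  t = 3.5000: term = 16.293642
  t = 4.0000: term = 20.085301
  t = 4.5000: term = 24.071549
  t = 5.0000: term = 28.207845
  t = 5.5000: term = 32.453897
  t = 6.0000: term = 36.773351
  t = 6.5000: term = 41.133503
  t = 7.0000: term = 45.505018
  t = 7.5000: term = 49.861682
  t = 8.0000: term = 54.180160
  t = 8.5000: term = 58.439770
  t = 9.0000: term = 62.622279
  t = 9.5000: term = 66.711706
  t = 10.0000: term = 4229.173153
Convexity = (1/P) * sum = 4801.392492 / 65.585543 = 73.208092

Answer: Convexity = 73.2081


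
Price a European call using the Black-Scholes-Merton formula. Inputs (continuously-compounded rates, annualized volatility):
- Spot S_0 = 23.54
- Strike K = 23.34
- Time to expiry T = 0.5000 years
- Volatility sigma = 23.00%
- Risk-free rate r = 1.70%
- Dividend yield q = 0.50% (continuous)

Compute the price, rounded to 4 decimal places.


d1 = (ln(S/K) + (r - q + 0.5*sigma^2) * T) / (sigma * sqrt(T)) = 0.17067390
d2 = d1 - sigma * sqrt(T) = 0.00803934
exp(-rT) = 0.99153602; exp(-qT) = 0.99750312
C = S_0 * exp(-qT) * N(d1) - K * exp(-rT) * N(d2)
N(d1) = 0.56775991; N(d2) = 0.50320720
C = 23.5400 * 0.99750312 * 0.56775991 - 23.3400 * 0.99153602 * 0.50320720 = 1.6862

Answer: Price = 1.6862


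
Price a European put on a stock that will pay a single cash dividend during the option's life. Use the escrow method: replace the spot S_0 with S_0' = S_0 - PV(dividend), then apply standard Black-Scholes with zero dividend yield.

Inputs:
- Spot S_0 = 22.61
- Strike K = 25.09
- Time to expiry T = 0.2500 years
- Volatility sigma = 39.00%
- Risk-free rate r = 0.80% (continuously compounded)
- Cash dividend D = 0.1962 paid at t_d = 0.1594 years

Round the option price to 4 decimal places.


Answer: Price = 3.4442

Derivation:
PV(D) = D * exp(-r * t_d) = 0.1962 * 0.99872561 = 0.19594997
S_0' = S_0 - PV(D) = 22.6100 - 0.19594997 = 22.41405003
d1 = (ln(S_0'/K) + (r + sigma^2/2)*T) / (sigma*sqrt(T)) = -0.47060956
d2 = d1 - sigma*sqrt(T) = -0.66560956
exp(-rT) = 0.99800200
N(-d1) = 0.68104021; N(-d2) = 0.74716965
P = K * exp(-rT) * N(-d2) - S_0' * N(-d1) = 25.0900 * 0.99800200 * 0.74716965 - 22.41405003 * 0.68104021 = 3.4442


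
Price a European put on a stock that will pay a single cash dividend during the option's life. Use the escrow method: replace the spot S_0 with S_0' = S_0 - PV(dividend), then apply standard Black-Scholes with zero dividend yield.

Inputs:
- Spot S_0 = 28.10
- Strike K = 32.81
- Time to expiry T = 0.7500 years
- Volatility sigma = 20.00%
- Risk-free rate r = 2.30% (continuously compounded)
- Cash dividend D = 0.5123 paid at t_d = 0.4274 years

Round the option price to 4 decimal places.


PV(D) = D * exp(-r * t_d) = 0.5123 * 0.99021796 = 0.50728866
S_0' = S_0 - PV(D) = 28.1000 - 0.50728866 = 27.59271134
d1 = (ln(S_0'/K) + (r + sigma^2/2)*T) / (sigma*sqrt(T)) = -0.81366950
d2 = d1 - sigma*sqrt(T) = -0.98687458
exp(-rT) = 0.98289793
N(-d1) = 0.79208284; N(-d2) = 0.83814794
P = K * exp(-rT) * N(-d2) - S_0' * N(-d1) = 32.8100 * 0.98289793 * 0.83814794 - 27.59271134 * 0.79208284 = 5.1736

Answer: Price = 5.1736


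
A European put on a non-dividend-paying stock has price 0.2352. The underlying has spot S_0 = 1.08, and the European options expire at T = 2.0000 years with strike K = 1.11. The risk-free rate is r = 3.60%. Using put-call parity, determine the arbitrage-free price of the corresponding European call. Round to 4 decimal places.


Put-call parity: C - P = S_0 * exp(-qT) - K * exp(-rT).
S_0 * exp(-qT) = 1.0800 * 1.00000000 = 1.08000000
K * exp(-rT) = 1.1100 * 0.93053090 = 1.03288929
C = P + S*exp(-qT) - K*exp(-rT)
C = 0.2352 + 1.08000000 - 1.03288929 = 0.2823

Answer: Call price = 0.2823


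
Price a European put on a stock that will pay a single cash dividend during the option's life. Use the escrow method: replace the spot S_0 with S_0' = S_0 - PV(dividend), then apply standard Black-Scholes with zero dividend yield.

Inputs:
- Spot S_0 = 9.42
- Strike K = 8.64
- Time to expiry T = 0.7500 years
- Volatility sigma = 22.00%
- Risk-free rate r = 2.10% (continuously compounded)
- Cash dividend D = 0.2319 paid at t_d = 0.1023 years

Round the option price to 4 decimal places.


Answer: Price = 0.3839

Derivation:
PV(D) = D * exp(-r * t_d) = 0.2319 * 0.99785401 = 0.23140234
S_0' = S_0 - PV(D) = 9.4200 - 0.23140234 = 9.18859766
d1 = (ln(S_0'/K) + (r + sigma^2/2)*T) / (sigma*sqrt(T)) = 0.50103898
d2 = d1 - sigma*sqrt(T) = 0.31051339
exp(-rT) = 0.98437338
N(-d1) = 0.30817184; N(-d2) = 0.37808529
P = K * exp(-rT) * N(-d2) - S_0' * N(-d1) = 8.6400 * 0.98437338 * 0.37808529 - 9.18859766 * 0.30817184 = 0.3839


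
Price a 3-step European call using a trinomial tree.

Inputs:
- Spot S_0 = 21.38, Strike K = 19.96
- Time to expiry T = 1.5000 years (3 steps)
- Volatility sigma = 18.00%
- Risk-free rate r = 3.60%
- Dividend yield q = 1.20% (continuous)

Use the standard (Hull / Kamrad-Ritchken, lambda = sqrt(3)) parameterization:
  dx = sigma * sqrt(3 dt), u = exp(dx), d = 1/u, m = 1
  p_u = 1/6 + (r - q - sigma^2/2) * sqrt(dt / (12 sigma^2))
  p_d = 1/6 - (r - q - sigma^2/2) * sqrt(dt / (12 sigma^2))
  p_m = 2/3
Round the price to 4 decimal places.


dt = T/N = 0.500000; dx = sigma*sqrt(3*dt) = 0.220454
u = exp(dx) = 1.246643; d = 1/u = 0.802154
p_u = 0.175512, p_m = 0.666667, p_d = 0.157821
Discount per step: exp(-r*dt) = 0.982161
Stock lattice S(k, j) with j the centered position index:
  k=0: S(0,+0) = 21.3800
  k=1: S(1,-1) = 17.1501; S(1,+0) = 21.3800; S(1,+1) = 26.6532
  k=2: S(2,-2) = 13.7570; S(2,-1) = 17.1501; S(2,+0) = 21.3800; S(2,+1) = 26.6532; S(2,+2) = 33.2270
  k=3: S(3,-3) = 11.0352; S(3,-2) = 13.7570; S(3,-1) = 17.1501; S(3,+0) = 21.3800; S(3,+1) = 26.6532; S(3,+2) = 33.2270; S(3,+3) = 41.4222
Terminal payoffs V(N, j) = max(S_T - K, 0):
  V(3,-3) = 0.000000; V(3,-2) = 0.000000; V(3,-1) = 0.000000; V(3,+0) = 1.420000; V(3,+1) = 6.693220; V(3,+2) = 13.267042; V(3,+3) = 21.462248
Backward induction: V(k, j) = exp(-r*dt) * [p_u * V(k+1, j+1) + p_m * V(k+1, j) + p_d * V(k+1, j-1)]
  V(2,-2) = exp(-r*dt) * [p_u*0.000000 + p_m*0.000000 + p_d*0.000000] = 0.000000
  V(2,-1) = exp(-r*dt) * [p_u*1.420000 + p_m*0.000000 + p_d*0.000000] = 0.244781
  V(2,+0) = exp(-r*dt) * [p_u*6.693220 + p_m*1.420000 + p_d*0.000000] = 2.083564
  V(2,+1) = exp(-r*dt) * [p_u*13.267042 + p_m*6.693220 + p_d*1.420000] = 6.889642
  V(2,+2) = exp(-r*dt) * [p_u*21.462248 + p_m*13.267042 + p_d*6.693220] = 13.424089
  V(1,-1) = exp(-r*dt) * [p_u*2.083564 + p_m*0.244781 + p_d*0.000000] = 0.519443
  V(1,+0) = exp(-r*dt) * [p_u*6.889642 + p_m*2.083564 + p_d*0.244781] = 2.589850
  V(1,+1) = exp(-r*dt) * [p_u*13.424089 + p_m*6.889642 + p_d*2.083564] = 7.148183
  V(0,+0) = exp(-r*dt) * [p_u*7.148183 + p_m*2.589850 + p_d*0.519443] = 3.008495

Answer: Price = V(0,0) = 3.0085


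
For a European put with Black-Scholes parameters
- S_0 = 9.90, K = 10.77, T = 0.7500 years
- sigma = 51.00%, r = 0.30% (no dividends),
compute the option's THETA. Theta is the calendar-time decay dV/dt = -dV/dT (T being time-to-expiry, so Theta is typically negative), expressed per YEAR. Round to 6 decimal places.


d1 = 0.0352246289; d2 = -0.4064483270
phi(d1) = 0.3986948585; exp(-qT) = 1.0000000000; exp(-rT) = 0.9977525294
Theta = -S*exp(-qT)*phi(d1)*sigma/(2*sqrt(T)) + r*K*exp(-rT)*N(-d2) - q*S*exp(-qT)*N(-d1)
N(-d1) = 0.4859503117; N(-d2) = 0.6577933915; sqrt(T) = 0.8660254038
Term 1 = -9.9000 * 1.0000000000 * 0.3986948585 * 0.5100 / (2 * 0.8660254038) = -1.1622120620
Term 2 = 0.0030 * 10.7700 * 0.9977525294 * 0.6577933915 = 0.0212055383
Term 3 = 0 (no dividend yield, q = 0)
Theta = -1.1622120620 + (0.0212055383) + (0.0000000000) = -1.141007

Answer: Theta = -1.141007


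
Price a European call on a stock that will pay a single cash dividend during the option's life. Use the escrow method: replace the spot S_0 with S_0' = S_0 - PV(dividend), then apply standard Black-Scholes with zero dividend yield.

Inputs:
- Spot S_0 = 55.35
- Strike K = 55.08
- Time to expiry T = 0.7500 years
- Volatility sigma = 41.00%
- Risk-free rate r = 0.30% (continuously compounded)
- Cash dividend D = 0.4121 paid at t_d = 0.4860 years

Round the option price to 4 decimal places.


Answer: Price = 7.7339

Derivation:
PV(D) = D * exp(-r * t_d) = 0.4121 * 0.99854306 = 0.41149960
S_0' = S_0 - PV(D) = 55.3500 - 0.41149960 = 54.93850040
d1 = (ln(S_0'/K) + (r + sigma^2/2)*T) / (sigma*sqrt(T)) = 0.17662753
d2 = d1 - sigma*sqrt(T) = -0.17844288
exp(-rT) = 0.99775253
N(d1) = 0.57009952; N(d2) = 0.42918759
C = S_0' * N(d1) - K * exp(-rT) * N(d2) = 54.93850040 * 0.57009952 - 55.0800 * 0.99775253 * 0.42918759 = 7.7339


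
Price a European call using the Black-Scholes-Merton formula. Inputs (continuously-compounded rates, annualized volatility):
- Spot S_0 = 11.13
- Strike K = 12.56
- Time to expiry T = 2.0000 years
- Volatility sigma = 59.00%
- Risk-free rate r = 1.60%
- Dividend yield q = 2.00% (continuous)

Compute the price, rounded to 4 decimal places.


d1 = (ln(S/K) + (r - q + 0.5*sigma^2) * T) / (sigma * sqrt(T)) = 0.26274051
d2 = d1 - sigma * sqrt(T) = -0.57164549
exp(-rT) = 0.96850658; exp(-qT) = 0.96078944
C = S_0 * exp(-qT) * N(d1) - K * exp(-rT) * N(d2)
N(d1) = 0.60362470; N(d2) = 0.28378108
C = 11.1300 * 0.96078944 * 0.60362470 - 12.5600 * 0.96850658 * 0.28378108 = 3.0029

Answer: Price = 3.0029


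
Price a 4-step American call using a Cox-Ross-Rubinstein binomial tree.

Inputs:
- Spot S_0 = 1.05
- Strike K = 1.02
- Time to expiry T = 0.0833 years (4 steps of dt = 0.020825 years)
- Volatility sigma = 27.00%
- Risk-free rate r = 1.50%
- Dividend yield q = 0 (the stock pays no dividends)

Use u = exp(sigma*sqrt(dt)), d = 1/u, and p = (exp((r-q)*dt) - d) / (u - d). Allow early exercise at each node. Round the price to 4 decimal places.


Answer: Price = V(0,0) = 0.0517

Derivation:
dt = T/N = 0.020825
u = exp(sigma*sqrt(dt)) = 1.039732; d = 1/u = 0.961786
p = (exp((r-q)*dt) - d) / (u - d) = 0.494269
Discount per step: exp(-r*dt) = 0.999688
Stock lattice S(k, i) with i counting down-moves:
  k=0: S(0,0) = 1.0500
  k=1: S(1,0) = 1.0917; S(1,1) = 1.0099
  k=2: S(2,0) = 1.1351; S(2,1) = 1.0500; S(2,2) = 0.9713
  k=3: S(3,0) = 1.1802; S(3,1) = 1.0917; S(3,2) = 1.0099; S(3,3) = 0.9342
  k=4: S(4,0) = 1.2271; S(4,1) = 1.1351; S(4,2) = 1.0500; S(4,3) = 0.9713; S(4,4) = 0.8985
Terminal payoffs V(N, i) = max(S_T - K, 0):
  V(4,0) = 0.207088; V(4,1) = 0.115096; V(4,2) = 0.030000; V(4,3) = 0.000000; V(4,4) = 0.000000
Backward induction: V(k, i) = exp(-r*dt) * [p * V(k+1, i) + (1-p) * V(k+1, i+1)]; then take max(V_cont, immediate exercise) for American.
  V(3,0) = exp(-r*dt) * [p*0.207088 + (1-p)*0.115096] = 0.160514; exercise = 0.160196; V(3,0) = max -> 0.160514
  V(3,1) = exp(-r*dt) * [p*0.115096 + (1-p)*0.030000] = 0.072038; exercise = 0.071719; V(3,1) = max -> 0.072038
  V(3,2) = exp(-r*dt) * [p*0.030000 + (1-p)*0.000000] = 0.014823; exercise = 0.000000; V(3,2) = max -> 0.014823
  V(3,3) = exp(-r*dt) * [p*0.000000 + (1-p)*0.000000] = 0.000000; exercise = 0.000000; V(3,3) = max -> 0.000000
  V(2,0) = exp(-r*dt) * [p*0.160514 + (1-p)*0.072038] = 0.115733; exercise = 0.115096; V(2,0) = max -> 0.115733
  V(2,1) = exp(-r*dt) * [p*0.072038 + (1-p)*0.014823] = 0.043089; exercise = 0.030000; V(2,1) = max -> 0.043089
  V(2,2) = exp(-r*dt) * [p*0.014823 + (1-p)*0.000000] = 0.007324; exercise = 0.000000; V(2,2) = max -> 0.007324
  V(1,0) = exp(-r*dt) * [p*0.115733 + (1-p)*0.043089] = 0.078970; exercise = 0.071719; V(1,0) = max -> 0.078970
  V(1,1) = exp(-r*dt) * [p*0.043089 + (1-p)*0.007324] = 0.024994; exercise = 0.000000; V(1,1) = max -> 0.024994
  V(0,0) = exp(-r*dt) * [p*0.078970 + (1-p)*0.024994] = 0.051656; exercise = 0.030000; V(0,0) = max -> 0.051656


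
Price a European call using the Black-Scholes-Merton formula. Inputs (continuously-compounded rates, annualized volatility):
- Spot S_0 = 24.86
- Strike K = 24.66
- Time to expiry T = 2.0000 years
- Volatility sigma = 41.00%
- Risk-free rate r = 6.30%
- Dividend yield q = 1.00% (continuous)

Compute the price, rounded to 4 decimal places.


d1 = (ln(S/K) + (r - q + 0.5*sigma^2) * T) / (sigma * sqrt(T)) = 0.48665777
d2 = d1 - sigma * sqrt(T) = -0.09316979
exp(-rT) = 0.88161485; exp(-qT) = 0.98019867
C = S_0 * exp(-qT) * N(d1) - K * exp(-rT) * N(d2)
N(d1) = 0.68674956; N(d2) = 0.46288434
C = 24.8600 * 0.98019867 * 0.68674956 - 24.6600 * 0.88161485 * 0.46288434 = 6.6711

Answer: Price = 6.6711


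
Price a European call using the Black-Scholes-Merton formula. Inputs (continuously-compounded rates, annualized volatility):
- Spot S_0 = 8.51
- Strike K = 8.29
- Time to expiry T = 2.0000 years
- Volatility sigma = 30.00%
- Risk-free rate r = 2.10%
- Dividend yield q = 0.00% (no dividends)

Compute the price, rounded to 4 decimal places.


Answer: Price = 1.6806

Derivation:
d1 = (ln(S/K) + (r - q + 0.5*sigma^2) * T) / (sigma * sqrt(T)) = 0.37286206
d2 = d1 - sigma * sqrt(T) = -0.05140201
exp(-rT) = 0.95886978; exp(-qT) = 1.00000000
C = S_0 * exp(-qT) * N(d1) - K * exp(-rT) * N(d2)
N(d1) = 0.64537444; N(d2) = 0.47950259
C = 8.5100 * 1.00000000 * 0.64537444 - 8.2900 * 0.95886978 * 0.47950259 = 1.6806


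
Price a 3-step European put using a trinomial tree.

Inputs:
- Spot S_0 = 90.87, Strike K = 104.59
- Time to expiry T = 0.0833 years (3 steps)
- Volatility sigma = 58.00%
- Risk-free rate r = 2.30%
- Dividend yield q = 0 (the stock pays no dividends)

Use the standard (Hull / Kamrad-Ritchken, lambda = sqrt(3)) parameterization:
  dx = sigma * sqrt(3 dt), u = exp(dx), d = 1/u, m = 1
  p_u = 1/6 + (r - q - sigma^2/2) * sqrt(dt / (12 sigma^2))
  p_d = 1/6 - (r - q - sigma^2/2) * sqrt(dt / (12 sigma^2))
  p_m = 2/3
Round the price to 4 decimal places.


Answer: Price = V(0,0) = 15.3804

Derivation:
dt = T/N = 0.027767; dx = sigma*sqrt(3*dt) = 0.167398
u = exp(dx) = 1.182225; d = 1/u = 0.845863
p_u = 0.154624, p_m = 0.666667, p_d = 0.178709
Discount per step: exp(-r*dt) = 0.999362
Stock lattice S(k, j) with j the centered position index:
  k=0: S(0,+0) = 90.8700
  k=1: S(1,-1) = 76.8636; S(1,+0) = 90.8700; S(1,+1) = 107.4288
  k=2: S(2,-2) = 65.0160; S(2,-1) = 76.8636; S(2,+0) = 90.8700; S(2,+1) = 107.4288; S(2,+2) = 127.0050
  k=3: S(3,-3) = 54.9946; S(3,-2) = 65.0160; S(3,-1) = 76.8636; S(3,+0) = 90.8700; S(3,+1) = 107.4288; S(3,+2) = 127.0050; S(3,+3) = 150.1484
Terminal payoffs V(N, j) = max(K - S_T, 0):
  V(3,-3) = 49.595364; V(3,-2) = 39.573978; V(3,-1) = 27.726446; V(3,+0) = 13.720000; V(3,+1) = 0.000000; V(3,+2) = 0.000000; V(3,+3) = 0.000000
Backward induction: V(k, j) = exp(-r*dt) * [p_u * V(k+1, j+1) + p_m * V(k+1, j) + p_d * V(k+1, j-1)]
  V(2,-2) = exp(-r*dt) * [p_u*27.726446 + p_m*39.573978 + p_d*49.595364] = 39.507733
  V(2,-1) = exp(-r*dt) * [p_u*13.720000 + p_m*27.726446 + p_d*39.573978] = 27.660298
  V(2,+0) = exp(-r*dt) * [p_u*0.000000 + p_m*13.720000 + p_d*27.726446] = 14.092629
  V(2,+1) = exp(-r*dt) * [p_u*0.000000 + p_m*0.000000 + p_d*13.720000] = 2.450322
  V(2,+2) = exp(-r*dt) * [p_u*0.000000 + p_m*0.000000 + p_d*0.000000] = 0.000000
  V(1,-1) = exp(-r*dt) * [p_u*14.092629 + p_m*27.660298 + p_d*39.507733] = 27.661978
  V(1,+0) = exp(-r*dt) * [p_u*2.450322 + p_m*14.092629 + p_d*27.660298] = 14.707713
  V(1,+1) = exp(-r*dt) * [p_u*0.000000 + p_m*2.450322 + p_d*14.092629] = 4.149376
  V(0,+0) = exp(-r*dt) * [p_u*4.149376 + p_m*14.707713 + p_d*27.661978] = 15.380355


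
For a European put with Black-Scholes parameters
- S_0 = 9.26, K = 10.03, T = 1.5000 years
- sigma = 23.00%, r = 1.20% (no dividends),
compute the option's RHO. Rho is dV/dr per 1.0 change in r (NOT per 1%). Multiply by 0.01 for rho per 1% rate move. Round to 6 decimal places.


Answer: Rho = -9.468348

Derivation:
d1 = -0.0788151842; d2 = -0.3605065047
phi(d1) = 0.3977051212; exp(-qT) = 1.0000000000; exp(-rT) = 0.9821610324
N(-d2) = 0.6407658034
Rho = -K*T*exp(-rT)*N(-d2) = -10.0300 * 1.5000 * 0.9821610324 * 0.6407658034 = -9.468348


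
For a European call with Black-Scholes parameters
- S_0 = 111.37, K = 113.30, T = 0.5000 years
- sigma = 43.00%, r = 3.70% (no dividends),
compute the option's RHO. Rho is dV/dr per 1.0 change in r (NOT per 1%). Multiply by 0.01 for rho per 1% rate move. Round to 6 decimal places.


Answer: Rho = 24.541042

Derivation:
d1 = 0.1563653949; d2 = -0.1476905210
phi(d1) = 0.3940948741; exp(-qT) = 1.0000000000; exp(-rT) = 0.9816700746
N(d2) = 0.4412935064
Rho = K*T*exp(-rT)*N(d2) = 113.3000 * 0.5000 * 0.9816700746 * 0.4412935064 = 24.541042


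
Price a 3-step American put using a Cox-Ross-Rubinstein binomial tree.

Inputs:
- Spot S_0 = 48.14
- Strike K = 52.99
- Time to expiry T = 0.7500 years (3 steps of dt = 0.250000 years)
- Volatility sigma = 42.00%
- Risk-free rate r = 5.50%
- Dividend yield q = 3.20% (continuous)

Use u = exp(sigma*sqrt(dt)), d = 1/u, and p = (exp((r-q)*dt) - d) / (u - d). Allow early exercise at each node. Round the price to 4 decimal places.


Answer: Price = V(0,0) = 9.6186

Derivation:
dt = T/N = 0.250000
u = exp(sigma*sqrt(dt)) = 1.233678; d = 1/u = 0.810584
p = (exp((r-q)*dt) - d) / (u - d) = 0.461322
Discount per step: exp(-r*dt) = 0.986344
Stock lattice S(k, i) with i counting down-moves:
  k=0: S(0,0) = 48.1400
  k=1: S(1,0) = 59.3893; S(1,1) = 39.0215
  k=2: S(2,0) = 73.2672; S(2,1) = 48.1400; S(2,2) = 31.6302
  k=3: S(3,0) = 90.3882; S(3,1) = 59.3893; S(3,2) = 39.0215; S(3,3) = 25.6390
Terminal payoffs V(N, i) = max(K - S_T, 0):
  V(3,0) = 0.000000; V(3,1) = 0.000000; V(3,2) = 13.968474; V(3,3) = 27.351031
Backward induction: V(k, i) = exp(-r*dt) * [p * V(k+1, i) + (1-p) * V(k+1, i+1)]; then take max(V_cont, immediate exercise) for American.
  V(2,0) = exp(-r*dt) * [p*0.000000 + (1-p)*0.000000] = 0.000000; exercise = 0.000000; V(2,0) = max -> 0.000000
  V(2,1) = exp(-r*dt) * [p*0.000000 + (1-p)*13.968474] = 7.421761; exercise = 4.850000; V(2,1) = max -> 7.421761
  V(2,2) = exp(-r*dt) * [p*13.968474 + (1-p)*27.351031] = 20.888172; exercise = 21.359766; V(2,2) = max -> 21.359766
  V(1,0) = exp(-r*dt) * [p*0.000000 + (1-p)*7.421761] = 3.943347; exercise = 0.000000; V(1,0) = max -> 3.943347
  V(1,1) = exp(-r*dt) * [p*7.421761 + (1-p)*21.359766] = 14.725983; exercise = 13.968474; V(1,1) = max -> 14.725983
  V(0,0) = exp(-r*dt) * [p*3.943347 + (1-p)*14.725983] = 9.618551; exercise = 4.850000; V(0,0) = max -> 9.618551


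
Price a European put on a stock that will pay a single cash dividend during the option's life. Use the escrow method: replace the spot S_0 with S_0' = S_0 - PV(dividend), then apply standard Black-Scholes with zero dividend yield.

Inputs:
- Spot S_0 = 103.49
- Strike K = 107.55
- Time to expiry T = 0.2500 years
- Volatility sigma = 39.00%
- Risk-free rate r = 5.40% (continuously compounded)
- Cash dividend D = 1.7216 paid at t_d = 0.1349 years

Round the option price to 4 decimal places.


PV(D) = D * exp(-r * t_d) = 1.7216 * 0.99274187 = 1.70910440
S_0' = S_0 - PV(D) = 103.4900 - 1.70910440 = 101.78089560
d1 = (ln(S_0'/K) + (r + sigma^2/2)*T) / (sigma*sqrt(T)) = -0.11600480
d2 = d1 - sigma*sqrt(T) = -0.31100480
exp(-rT) = 0.98659072
N(-d1) = 0.54617563; N(-d2) = 0.62210151
P = K * exp(-rT) * N(-d2) - S_0' * N(-d1) = 107.5500 * 0.98659072 * 0.62210151 - 101.78089560 * 0.54617563 = 10.4196

Answer: Price = 10.4196


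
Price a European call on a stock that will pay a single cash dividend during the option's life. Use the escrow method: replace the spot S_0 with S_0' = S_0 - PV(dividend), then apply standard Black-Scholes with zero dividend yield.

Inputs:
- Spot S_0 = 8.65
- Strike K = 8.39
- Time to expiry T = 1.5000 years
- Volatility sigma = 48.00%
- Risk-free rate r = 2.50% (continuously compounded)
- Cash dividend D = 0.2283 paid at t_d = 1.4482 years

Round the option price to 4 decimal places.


PV(D) = D * exp(-r * t_d) = 0.2283 * 0.96444256 = 0.22018224
S_0' = S_0 - PV(D) = 8.6500 - 0.22018224 = 8.42981776
d1 = (ln(S_0'/K) + (r + sigma^2/2)*T) / (sigma*sqrt(T)) = 0.36578134
d2 = d1 - sigma*sqrt(T) = -0.22209620
exp(-rT) = 0.96319442
N(d1) = 0.64273588; N(d2) = 0.41211950
C = S_0' * N(d1) - K * exp(-rT) * N(d2) = 8.42981776 * 0.64273588 - 8.3900 * 0.96319442 * 0.41211950 = 2.0877

Answer: Price = 2.0877


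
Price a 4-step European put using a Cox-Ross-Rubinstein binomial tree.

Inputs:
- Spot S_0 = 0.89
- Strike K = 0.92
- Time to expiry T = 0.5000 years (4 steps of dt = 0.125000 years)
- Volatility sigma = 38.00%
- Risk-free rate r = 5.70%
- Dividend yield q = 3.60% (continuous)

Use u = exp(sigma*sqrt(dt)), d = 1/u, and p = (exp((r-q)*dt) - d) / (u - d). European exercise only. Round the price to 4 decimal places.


Answer: Price = V(0,0) = 0.1039

Derivation:
dt = T/N = 0.125000
u = exp(sigma*sqrt(dt)) = 1.143793; d = 1/u = 0.874284
p = (exp((r-q)*dt) - d) / (u - d) = 0.476216
Discount per step: exp(-r*dt) = 0.992900
Stock lattice S(k, i) with i counting down-moves:
  k=0: S(0,0) = 0.8900
  k=1: S(1,0) = 1.0180; S(1,1) = 0.7781
  k=2: S(2,0) = 1.1644; S(2,1) = 0.8900; S(2,2) = 0.6803
  k=3: S(3,0) = 1.3318; S(3,1) = 1.0180; S(3,2) = 0.7781; S(3,3) = 0.5948
  k=4: S(4,0) = 1.5233; S(4,1) = 1.1644; S(4,2) = 0.8900; S(4,3) = 0.6803; S(4,4) = 0.5200
Terminal payoffs V(N, i) = max(K - S_T, 0):
  V(4,0) = 0.000000; V(4,1) = 0.000000; V(4,2) = 0.030000; V(4,3) = 0.239709; V(4,4) = 0.400004
Backward induction: V(k, i) = exp(-r*dt) * [p * V(k+1, i) + (1-p) * V(k+1, i+1)].
  V(3,0) = exp(-r*dt) * [p*0.000000 + (1-p)*0.000000] = 0.000000
  V(3,1) = exp(-r*dt) * [p*0.000000 + (1-p)*0.030000] = 0.015602
  V(3,2) = exp(-r*dt) * [p*0.030000 + (1-p)*0.239709] = 0.138849
  V(3,3) = exp(-r*dt) * [p*0.239709 + (1-p)*0.400004] = 0.321371
  V(2,0) = exp(-r*dt) * [p*0.000000 + (1-p)*0.015602] = 0.008114
  V(2,1) = exp(-r*dt) * [p*0.015602 + (1-p)*0.138849] = 0.079588
  V(2,2) = exp(-r*dt) * [p*0.138849 + (1-p)*0.321371] = 0.232787
  V(1,0) = exp(-r*dt) * [p*0.008114 + (1-p)*0.079588] = 0.045228
  V(1,1) = exp(-r*dt) * [p*0.079588 + (1-p)*0.232787] = 0.158696
  V(0,0) = exp(-r*dt) * [p*0.045228 + (1-p)*0.158696] = 0.103918


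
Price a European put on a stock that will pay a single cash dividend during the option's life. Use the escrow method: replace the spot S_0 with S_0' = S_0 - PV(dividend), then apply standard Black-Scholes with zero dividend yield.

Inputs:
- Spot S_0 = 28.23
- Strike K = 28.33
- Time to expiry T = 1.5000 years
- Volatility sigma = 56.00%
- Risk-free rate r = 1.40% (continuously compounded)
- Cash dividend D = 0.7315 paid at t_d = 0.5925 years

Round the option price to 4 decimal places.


PV(D) = D * exp(-r * t_d) = 0.7315 * 0.99173931 = 0.72545730
S_0' = S_0 - PV(D) = 28.2300 - 0.72545730 = 27.50454270
d1 = (ln(S_0'/K) + (r + sigma^2/2)*T) / (sigma*sqrt(T)) = 0.33043306
d2 = d1 - sigma*sqrt(T) = -0.35542407
exp(-rT) = 0.97921896
N(-d1) = 0.37053638; N(-d2) = 0.63886404
P = K * exp(-rT) * N(-d2) - S_0' * N(-d1) = 28.3300 * 0.97921896 * 0.63886404 - 27.50454270 * 0.37053638 = 7.5315

Answer: Price = 7.5315


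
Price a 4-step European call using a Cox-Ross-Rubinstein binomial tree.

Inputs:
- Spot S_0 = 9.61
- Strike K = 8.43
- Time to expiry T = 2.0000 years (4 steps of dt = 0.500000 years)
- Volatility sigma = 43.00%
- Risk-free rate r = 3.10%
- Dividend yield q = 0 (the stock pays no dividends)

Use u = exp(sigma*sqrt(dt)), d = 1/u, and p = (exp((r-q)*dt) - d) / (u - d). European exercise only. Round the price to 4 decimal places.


Answer: Price = V(0,0) = 3.0681

Derivation:
dt = T/N = 0.500000
u = exp(sigma*sqrt(dt)) = 1.355345; d = 1/u = 0.737820
p = (exp((r-q)*dt) - d) / (u - d) = 0.449862
Discount per step: exp(-r*dt) = 0.984620
Stock lattice S(k, i) with i counting down-moves:
  k=0: S(0,0) = 9.6100
  k=1: S(1,0) = 13.0249; S(1,1) = 7.0904
  k=2: S(2,0) = 17.6532; S(2,1) = 9.6100; S(2,2) = 5.2315
  k=3: S(3,0) = 23.9261; S(3,1) = 13.0249; S(3,2) = 7.0904; S(3,3) = 3.8599
  k=4: S(4,0) = 32.4282; S(4,1) = 17.6532; S(4,2) = 9.6100; S(4,3) = 5.2315; S(4,4) = 2.8479
Terminal payoffs V(N, i) = max(S_T - K, 0):
  V(4,0) = 23.998183; V(4,1) = 9.223182; V(4,2) = 1.180000; V(4,3) = 0.000000; V(4,4) = 0.000000
Backward induction: V(k, i) = exp(-r*dt) * [p * V(k+1, i) + (1-p) * V(k+1, i+1)].
  V(3,0) = exp(-r*dt) * [p*23.998183 + (1-p)*9.223182] = 15.625807
  V(3,1) = exp(-r*dt) * [p*9.223182 + (1-p)*1.180000] = 4.724521
  V(3,2) = exp(-r*dt) * [p*1.180000 + (1-p)*0.000000] = 0.522673
  V(3,3) = exp(-r*dt) * [p*0.000000 + (1-p)*0.000000] = 0.000000
  V(2,0) = exp(-r*dt) * [p*15.625807 + (1-p)*4.724521] = 9.480503
  V(2,1) = exp(-r*dt) * [p*4.724521 + (1-p)*0.522673] = 2.375813
  V(2,2) = exp(-r*dt) * [p*0.522673 + (1-p)*0.000000] = 0.231514
  V(1,0) = exp(-r*dt) * [p*9.480503 + (1-p)*2.375813] = 5.486244
  V(1,1) = exp(-r*dt) * [p*2.375813 + (1-p)*0.231514] = 1.177755
  V(0,0) = exp(-r*dt) * [p*5.486244 + (1-p)*1.177755] = 3.068055


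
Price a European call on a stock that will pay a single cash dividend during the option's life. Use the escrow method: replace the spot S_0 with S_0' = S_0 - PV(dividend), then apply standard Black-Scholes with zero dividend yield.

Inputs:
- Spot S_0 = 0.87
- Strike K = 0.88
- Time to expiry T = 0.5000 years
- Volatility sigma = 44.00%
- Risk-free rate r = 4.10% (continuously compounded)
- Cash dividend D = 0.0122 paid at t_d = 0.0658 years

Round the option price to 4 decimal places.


PV(D) = D * exp(-r * t_d) = 0.0122 * 0.99730584 = 0.01216713
S_0' = S_0 - PV(D) = 0.8700 - 0.01216713 = 0.85783287
d1 = (ln(S_0'/K) + (r + sigma^2/2)*T) / (sigma*sqrt(T)) = 0.13945233
d2 = d1 - sigma*sqrt(T) = -0.17167466
exp(-rT) = 0.97970870
N(d1) = 0.55545364; N(d2) = 0.43184665
C = S_0' * N(d1) - K * exp(-rT) * N(d2) = 0.85783287 * 0.55545364 - 0.8800 * 0.97970870 * 0.43184665 = 0.1042

Answer: Price = 0.1042


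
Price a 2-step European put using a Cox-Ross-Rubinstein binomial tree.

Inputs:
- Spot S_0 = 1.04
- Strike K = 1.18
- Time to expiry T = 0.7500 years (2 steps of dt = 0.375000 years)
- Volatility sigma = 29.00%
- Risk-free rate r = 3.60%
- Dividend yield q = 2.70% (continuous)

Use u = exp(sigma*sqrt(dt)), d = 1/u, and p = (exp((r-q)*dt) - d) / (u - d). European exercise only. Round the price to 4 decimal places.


dt = T/N = 0.375000
u = exp(sigma*sqrt(dt)) = 1.194333; d = 1/u = 0.837287
p = (exp((r-q)*dt) - d) / (u - d) = 0.465188
Discount per step: exp(-r*dt) = 0.986591
Stock lattice S(k, i) with i counting down-moves:
  k=0: S(0,0) = 1.0400
  k=1: S(1,0) = 1.2421; S(1,1) = 0.8708
  k=2: S(2,0) = 1.4835; S(2,1) = 1.0400; S(2,2) = 0.7291
Terminal payoffs V(N, i) = max(K - S_T, 0):
  V(2,0) = 0.000000; V(2,1) = 0.140000; V(2,2) = 0.450908
Backward induction: V(k, i) = exp(-r*dt) * [p * V(k+1, i) + (1-p) * V(k+1, i+1)].
  V(1,0) = exp(-r*dt) * [p*0.000000 + (1-p)*0.140000] = 0.073870
  V(1,1) = exp(-r*dt) * [p*0.140000 + (1-p)*0.450908] = 0.302170
  V(0,0) = exp(-r*dt) * [p*0.073870 + (1-p)*0.302170] = 0.193340

Answer: Price = V(0,0) = 0.1933


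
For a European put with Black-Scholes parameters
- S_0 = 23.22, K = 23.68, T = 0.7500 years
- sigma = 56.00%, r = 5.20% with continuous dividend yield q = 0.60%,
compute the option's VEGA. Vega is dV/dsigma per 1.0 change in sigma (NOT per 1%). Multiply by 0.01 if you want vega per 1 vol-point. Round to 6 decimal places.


d1 = 0.2731756846; d2 = -0.2117985415
phi(d1) = 0.3843310415; exp(-qT) = 0.9955101098; exp(-rT) = 0.9617507091
Vega = S * exp(-qT) * phi(d1) * sqrt(T) = 23.2200 * 0.9955101098 * 0.3843310415 * 0.8660254038 = 7.693855

Answer: Vega = 7.693855
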